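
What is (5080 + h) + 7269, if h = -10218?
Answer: 2131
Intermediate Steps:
(5080 + h) + 7269 = (5080 - 10218) + 7269 = -5138 + 7269 = 2131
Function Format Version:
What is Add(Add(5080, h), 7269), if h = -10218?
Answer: 2131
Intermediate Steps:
Add(Add(5080, h), 7269) = Add(Add(5080, -10218), 7269) = Add(-5138, 7269) = 2131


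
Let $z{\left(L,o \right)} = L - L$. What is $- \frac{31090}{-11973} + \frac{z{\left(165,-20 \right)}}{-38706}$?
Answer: $\frac{31090}{11973} \approx 2.5967$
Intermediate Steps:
$z{\left(L,o \right)} = 0$
$- \frac{31090}{-11973} + \frac{z{\left(165,-20 \right)}}{-38706} = - \frac{31090}{-11973} + \frac{0}{-38706} = \left(-31090\right) \left(- \frac{1}{11973}\right) + 0 \left(- \frac{1}{38706}\right) = \frac{31090}{11973} + 0 = \frac{31090}{11973}$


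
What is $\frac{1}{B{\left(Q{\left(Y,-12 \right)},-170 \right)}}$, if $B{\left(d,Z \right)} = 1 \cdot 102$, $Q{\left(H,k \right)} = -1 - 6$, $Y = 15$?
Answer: $\frac{1}{102} \approx 0.0098039$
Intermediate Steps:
$Q{\left(H,k \right)} = -7$
$B{\left(d,Z \right)} = 102$
$\frac{1}{B{\left(Q{\left(Y,-12 \right)},-170 \right)}} = \frac{1}{102}$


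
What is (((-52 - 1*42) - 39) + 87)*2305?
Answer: -106030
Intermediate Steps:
(((-52 - 1*42) - 39) + 87)*2305 = (((-52 - 42) - 39) + 87)*2305 = ((-94 - 39) + 87)*2305 = (-133 + 87)*2305 = -46*2305 = -106030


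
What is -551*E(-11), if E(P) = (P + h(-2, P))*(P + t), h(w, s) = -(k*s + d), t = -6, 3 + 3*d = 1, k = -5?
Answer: -1835932/3 ≈ -6.1198e+5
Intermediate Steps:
d = -2/3 (d = -1 + (1/3)*1 = -1 + 1/3 = -2/3 ≈ -0.66667)
h(w, s) = 2/3 + 5*s (h(w, s) = -(-5*s - 2/3) = -(-2/3 - 5*s) = 2/3 + 5*s)
E(P) = (-6 + P)*(2/3 + 6*P) (E(P) = (P + (2/3 + 5*P))*(P - 6) = (2/3 + 6*P)*(-6 + P) = (-6 + P)*(2/3 + 6*P))
-551*E(-11) = -551*(-4 + 6*(-11)**2 - 106/3*(-11)) = -551*(-4 + 6*121 + 1166/3) = -551*(-4 + 726 + 1166/3) = -551*3332/3 = -1835932/3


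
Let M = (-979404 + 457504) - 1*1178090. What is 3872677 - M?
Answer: 5572667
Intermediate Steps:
M = -1699990 (M = -521900 - 1178090 = -1699990)
3872677 - M = 3872677 - 1*(-1699990) = 3872677 + 1699990 = 5572667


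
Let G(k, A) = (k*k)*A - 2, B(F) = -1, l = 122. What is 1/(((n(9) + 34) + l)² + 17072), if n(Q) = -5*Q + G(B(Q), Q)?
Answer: 1/30996 ≈ 3.2262e-5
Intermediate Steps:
G(k, A) = -2 + A*k² (G(k, A) = k²*A - 2 = A*k² - 2 = -2 + A*k²)
n(Q) = -2 - 4*Q (n(Q) = -5*Q + (-2 + Q*(-1)²) = -5*Q + (-2 + Q*1) = -5*Q + (-2 + Q) = -2 - 4*Q)
1/(((n(9) + 34) + l)² + 17072) = 1/((((-2 - 4*9) + 34) + 122)² + 17072) = 1/((((-2 - 36) + 34) + 122)² + 17072) = 1/(((-38 + 34) + 122)² + 17072) = 1/((-4 + 122)² + 17072) = 1/(118² + 17072) = 1/(13924 + 17072) = 1/30996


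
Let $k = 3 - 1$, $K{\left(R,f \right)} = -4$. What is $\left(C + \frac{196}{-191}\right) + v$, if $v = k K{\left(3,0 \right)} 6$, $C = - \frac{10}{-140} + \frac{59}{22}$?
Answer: $- \frac{680536}{14707} \approx -46.273$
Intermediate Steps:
$k = 2$ ($k = 3 - 1 = 2$)
$C = \frac{212}{77}$ ($C = \left(-10\right) \left(- \frac{1}{140}\right) + 59 \cdot \frac{1}{22} = \frac{1}{14} + \frac{59}{22} = \frac{212}{77} \approx 2.7532$)
$v = -48$ ($v = 2 \left(-4\right) 6 = \left(-8\right) 6 = -48$)
$\left(C + \frac{196}{-191}\right) + v = \left(\frac{212}{77} + \frac{196}{-191}\right) - 48 = \left(\frac{212}{77} + 196 \left(- \frac{1}{191}\right)\right) - 48 = \left(\frac{212}{77} - \frac{196}{191}\right) - 48 = \frac{25400}{14707} - 48 = - \frac{680536}{14707}$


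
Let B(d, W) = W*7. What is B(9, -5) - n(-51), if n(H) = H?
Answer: 16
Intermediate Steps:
B(d, W) = 7*W
B(9, -5) - n(-51) = 7*(-5) - 1*(-51) = -35 + 51 = 16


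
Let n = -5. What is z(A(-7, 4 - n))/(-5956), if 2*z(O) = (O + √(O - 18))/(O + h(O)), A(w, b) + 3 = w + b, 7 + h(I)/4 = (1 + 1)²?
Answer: -1/154856 + I*√19/154856 ≈ -6.4576e-6 + 2.8148e-5*I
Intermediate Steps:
h(I) = -12 (h(I) = -28 + 4*(1 + 1)² = -28 + 4*2² = -28 + 4*4 = -28 + 16 = -12)
A(w, b) = -3 + b + w (A(w, b) = -3 + (w + b) = -3 + (b + w) = -3 + b + w)
z(O) = (O + √(-18 + O))/(2*(-12 + O)) (z(O) = ((O + √(O - 18))/(O - 12))/2 = ((O + √(-18 + O))/(-12 + O))/2 = (O + √(-18 + O))/(2*(-12 + O)))
z(A(-7, 4 - n))/(-5956) = (((-3 + (4 - 1*(-5)) - 7) + √(-18 + (-3 + (4 - 1*(-5)) - 7)))/(2*(-12 + (-3 + (4 - 1*(-5)) - 7))))/(-5956) = (((-3 + (4 + 5) - 7) + √(-18 + (-3 + (4 + 5) - 7)))/(2*(-12 + (-3 + (4 + 5) - 7))))*(-1/5956) = (((-3 + 9 - 7) + √(-18 + (-3 + 9 - 7)))/(2*(-12 + (-3 + 9 - 7))))*(-1/5956) = ((-1 + √(-18 - 1))/(2*(-12 - 1)))*(-1/5956) = ((½)*(-1 + √(-19))/(-13))*(-1/5956) = ((½)*(-1/13)*(-1 + I*√19))*(-1/5956) = (1/26 - I*√19/26)*(-1/5956) = -1/154856 + I*√19/154856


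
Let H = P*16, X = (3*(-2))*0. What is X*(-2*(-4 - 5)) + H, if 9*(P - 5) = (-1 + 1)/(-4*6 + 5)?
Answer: 80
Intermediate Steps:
X = 0 (X = -6*0 = 0)
P = 5 (P = 5 + ((-1 + 1)/(-4*6 + 5))/9 = 5 + (0/(-24 + 5))/9 = 5 + (0/(-19))/9 = 5 + (0*(-1/19))/9 = 5 + (⅑)*0 = 5 + 0 = 5)
H = 80 (H = 5*16 = 80)
X*(-2*(-4 - 5)) + H = 0*(-2*(-4 - 5)) + 80 = 0*(-2*(-9)) + 80 = 0*18 + 80 = 0 + 80 = 80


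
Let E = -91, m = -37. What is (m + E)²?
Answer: 16384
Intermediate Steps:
(m + E)² = (-37 - 91)² = (-128)² = 16384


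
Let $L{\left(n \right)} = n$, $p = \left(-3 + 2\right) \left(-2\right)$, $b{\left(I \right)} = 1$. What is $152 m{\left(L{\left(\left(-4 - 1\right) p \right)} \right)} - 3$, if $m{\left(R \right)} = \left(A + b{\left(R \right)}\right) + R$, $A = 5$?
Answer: $-611$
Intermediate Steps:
$p = 2$ ($p = \left(-1\right) \left(-2\right) = 2$)
$m{\left(R \right)} = 6 + R$ ($m{\left(R \right)} = \left(5 + 1\right) + R = 6 + R$)
$152 m{\left(L{\left(\left(-4 - 1\right) p \right)} \right)} - 3 = 152 \left(6 + \left(-4 - 1\right) 2\right) - 3 = 152 \left(6 - 10\right) - 3 = 152 \left(-4\right) - 3 = -608 - 3 = -611$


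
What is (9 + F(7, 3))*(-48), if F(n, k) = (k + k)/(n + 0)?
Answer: -3312/7 ≈ -473.14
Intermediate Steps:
F(n, k) = 2*k/n (F(n, k) = (2*k)/n = 2*k/n)
(9 + F(7, 3))*(-48) = (9 + 2*3/7)*(-48) = (9 + 2*3*(1/7))*(-48) = (9 + 6/7)*(-48) = (69/7)*(-48) = -3312/7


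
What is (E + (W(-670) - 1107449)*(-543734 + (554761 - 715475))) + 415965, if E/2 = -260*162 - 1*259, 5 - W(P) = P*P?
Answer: 1096363749319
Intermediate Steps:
W(P) = 5 - P² (W(P) = 5 - P*P = 5 - P²)
E = -84758 (E = 2*(-260*162 - 1*259) = 2*(-42120 - 259) = 2*(-42379) = -84758)
(E + (W(-670) - 1107449)*(-543734 + (554761 - 715475))) + 415965 = (-84758 + ((5 - 1*(-670)²) - 1107449)*(-543734 + (554761 - 715475))) + 415965 = (-84758 + ((5 - 1*448900) - 1107449)*(-543734 - 160714)) + 415965 = (-84758 + ((5 - 448900) - 1107449)*(-704448)) + 415965 = (-84758 + (-448895 - 1107449)*(-704448)) + 415965 = (-84758 - 1556344*(-704448)) + 415965 = (-84758 + 1096363418112) + 415965 = 1096363333354 + 415965 = 1096363749319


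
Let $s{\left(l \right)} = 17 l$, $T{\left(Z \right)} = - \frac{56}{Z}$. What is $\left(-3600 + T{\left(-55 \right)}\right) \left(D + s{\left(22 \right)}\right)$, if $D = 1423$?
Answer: $- \frac{355705368}{55} \approx -6.4674 \cdot 10^{6}$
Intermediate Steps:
$\left(-3600 + T{\left(-55 \right)}\right) \left(D + s{\left(22 \right)}\right) = \left(-3600 - \frac{56}{-55}\right) \left(1423 + 17 \cdot 22\right) = \left(-3600 - - \frac{56}{55}\right) \left(1423 + 374\right) = \left(-3600 + \frac{56}{55}\right) 1797 = \left(- \frac{197944}{55}\right) 1797 = - \frac{355705368}{55}$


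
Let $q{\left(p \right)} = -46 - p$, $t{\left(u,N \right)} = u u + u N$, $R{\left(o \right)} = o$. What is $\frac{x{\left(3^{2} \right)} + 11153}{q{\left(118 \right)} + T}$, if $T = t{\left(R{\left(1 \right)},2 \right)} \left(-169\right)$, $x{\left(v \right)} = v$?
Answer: $- \frac{11162}{671} \approx -16.635$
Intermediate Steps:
$t{\left(u,N \right)} = u^{2} + N u$
$T = -507$ ($T = 1 \left(2 + 1\right) \left(-169\right) = 1 \cdot 3 \left(-169\right) = 3 \left(-169\right) = -507$)
$\frac{x{\left(3^{2} \right)} + 11153}{q{\left(118 \right)} + T} = \frac{3^{2} + 11153}{\left(-46 - 118\right) - 507} = \frac{9 + 11153}{\left(-46 - 118\right) - 507} = \frac{11162}{-164 - 507} = \frac{11162}{-671} = 11162 \left(- \frac{1}{671}\right) = - \frac{11162}{671}$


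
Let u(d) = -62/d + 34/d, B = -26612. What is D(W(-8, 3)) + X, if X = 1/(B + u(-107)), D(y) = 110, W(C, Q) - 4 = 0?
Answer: 313220053/2847456 ≈ 110.00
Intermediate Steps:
W(C, Q) = 4 (W(C, Q) = 4 + 0 = 4)
u(d) = -28/d
X = -107/2847456 (X = 1/(-26612 - 28/(-107)) = 1/(-26612 - 28*(-1/107)) = 1/(-26612 + 28/107) = 1/(-2847456/107) = -107/2847456 ≈ -3.7577e-5)
D(W(-8, 3)) + X = 110 - 107/2847456 = 313220053/2847456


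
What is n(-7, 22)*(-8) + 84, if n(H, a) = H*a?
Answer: 1316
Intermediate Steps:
n(-7, 22)*(-8) + 84 = -7*22*(-8) + 84 = -154*(-8) + 84 = 1232 + 84 = 1316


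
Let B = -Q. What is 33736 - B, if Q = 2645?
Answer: 36381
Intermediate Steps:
B = -2645 (B = -1*2645 = -2645)
33736 - B = 33736 - 1*(-2645) = 33736 + 2645 = 36381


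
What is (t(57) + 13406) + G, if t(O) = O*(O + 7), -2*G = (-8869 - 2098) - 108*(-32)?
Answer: 41619/2 ≈ 20810.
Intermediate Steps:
G = 7511/2 (G = -((-8869 - 2098) - 108*(-32))/2 = -(-10967 + 3456)/2 = -1/2*(-7511) = 7511/2 ≈ 3755.5)
t(O) = O*(7 + O)
(t(57) + 13406) + G = (57*(7 + 57) + 13406) + 7511/2 = (57*64 + 13406) + 7511/2 = (3648 + 13406) + 7511/2 = 17054 + 7511/2 = 41619/2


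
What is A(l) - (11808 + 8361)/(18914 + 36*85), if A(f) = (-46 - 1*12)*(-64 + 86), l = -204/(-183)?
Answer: -28058993/21974 ≈ -1276.9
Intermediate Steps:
l = 68/61 (l = -204*(-1/183) = 68/61 ≈ 1.1148)
A(f) = -1276 (A(f) = (-46 - 12)*22 = -58*22 = -1276)
A(l) - (11808 + 8361)/(18914 + 36*85) = -1276 - (11808 + 8361)/(18914 + 36*85) = -1276 - 20169/(18914 + 3060) = -1276 - 20169/21974 = -28058993/21974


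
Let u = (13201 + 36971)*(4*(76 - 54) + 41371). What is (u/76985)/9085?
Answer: 2080080948/699408725 ≈ 2.9741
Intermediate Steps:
u = 2080080948 (u = 50172*(4*22 + 41371) = 50172*(88 + 41371) = 50172*41459 = 2080080948)
(u/76985)/9085 = (2080080948/76985)/9085 = (2080080948*(1/76985))*(1/9085) = (2080080948/76985)*(1/9085) = 2080080948/699408725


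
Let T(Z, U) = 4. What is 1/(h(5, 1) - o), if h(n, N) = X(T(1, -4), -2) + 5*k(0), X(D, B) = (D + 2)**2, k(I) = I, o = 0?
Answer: 1/36 ≈ 0.027778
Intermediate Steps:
X(D, B) = (2 + D)**2
h(n, N) = 36 (h(n, N) = (2 + 4)**2 + 5*0 = 6**2 + 0 = 36 + 0 = 36)
1/(h(5, 1) - o) = 1/(36 - 1*0) = 1/(36 + 0) = 1/36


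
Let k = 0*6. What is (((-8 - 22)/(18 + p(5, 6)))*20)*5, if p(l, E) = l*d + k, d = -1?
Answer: -3000/13 ≈ -230.77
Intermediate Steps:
k = 0
p(l, E) = -l (p(l, E) = l*(-1) + 0 = -l + 0 = -l)
(((-8 - 22)/(18 + p(5, 6)))*20)*5 = (((-8 - 22)/(18 - 1*5))*20)*5 = (-30/(18 - 5)*20)*5 = (-30/13*20)*5 = (-30*1/13*20)*5 = -30/13*20*5 = -600/13*5 = -3000/13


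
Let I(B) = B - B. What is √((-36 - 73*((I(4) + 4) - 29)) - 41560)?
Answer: 9*I*√491 ≈ 199.43*I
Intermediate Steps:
I(B) = 0
√((-36 - 73*((I(4) + 4) - 29)) - 41560) = √((-36 - 73*((0 + 4) - 29)) - 41560) = √((-36 - 73*(4 - 29)) - 41560) = √((-36 - 73*(-25)) - 41560) = √((-36 + 1825) - 41560) = √(1789 - 41560) = √(-39771) = 9*I*√491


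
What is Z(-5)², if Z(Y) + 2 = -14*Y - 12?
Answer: 3136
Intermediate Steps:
Z(Y) = -14 - 14*Y (Z(Y) = -2 + (-14*Y - 12) = -2 + (-12 - 14*Y) = -14 - 14*Y)
Z(-5)² = (-14 - 14*(-5))² = (-14 + 70)² = 56² = 3136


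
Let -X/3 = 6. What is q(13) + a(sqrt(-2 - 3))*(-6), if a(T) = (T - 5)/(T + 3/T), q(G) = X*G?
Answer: -249 - 15*I*sqrt(5) ≈ -249.0 - 33.541*I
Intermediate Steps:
X = -18 (X = -3*6 = -18)
q(G) = -18*G
a(T) = (-5 + T)/(T + 3/T)
q(13) + a(sqrt(-2 - 3))*(-6) = -18*13 + (sqrt(-2 - 3)*(-5 + sqrt(-2 - 3))/(3 + (sqrt(-2 - 3))**2))*(-6) = -234 + (sqrt(-5)*(-5 + sqrt(-5))/(3 + (sqrt(-5))**2))*(-6) = -234 + ((I*sqrt(5))*(-5 + I*sqrt(5))/(3 + (I*sqrt(5))**2))*(-6) = -234 + ((I*sqrt(5))*(-5 + I*sqrt(5))/(3 - 5))*(-6) = -234 + ((I*sqrt(5))*(-5 + I*sqrt(5))/(-2))*(-6) = -234 + ((I*sqrt(5))*(-1/2)*(-5 + I*sqrt(5)))*(-6) = -234 - I*sqrt(5)*(-5 + I*sqrt(5))/2*(-6) = -234 + 3*I*sqrt(5)*(-5 + I*sqrt(5))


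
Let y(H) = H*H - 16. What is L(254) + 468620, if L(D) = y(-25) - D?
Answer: 468975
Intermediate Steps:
y(H) = -16 + H² (y(H) = H² - 16 = -16 + H²)
L(D) = 609 - D (L(D) = (-16 + (-25)²) - D = (-16 + 625) - D = 609 - D)
L(254) + 468620 = (609 - 1*254) + 468620 = (609 - 254) + 468620 = 355 + 468620 = 468975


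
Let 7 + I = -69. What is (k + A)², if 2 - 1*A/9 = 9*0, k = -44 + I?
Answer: 10404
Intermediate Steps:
I = -76 (I = -7 - 69 = -76)
k = -120 (k = -44 - 76 = -120)
A = 18 (A = 18 - 81*0 = 18 - 9*0 = 18 + 0 = 18)
(k + A)² = (-120 + 18)² = (-102)² = 10404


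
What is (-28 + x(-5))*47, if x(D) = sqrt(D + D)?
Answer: -1316 + 47*I*sqrt(10) ≈ -1316.0 + 148.63*I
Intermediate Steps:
x(D) = sqrt(2)*sqrt(D) (x(D) = sqrt(2*D) = sqrt(2)*sqrt(D))
(-28 + x(-5))*47 = (-28 + sqrt(2)*sqrt(-5))*47 = (-28 + sqrt(2)*(I*sqrt(5)))*47 = (-28 + I*sqrt(10))*47 = -1316 + 47*I*sqrt(10)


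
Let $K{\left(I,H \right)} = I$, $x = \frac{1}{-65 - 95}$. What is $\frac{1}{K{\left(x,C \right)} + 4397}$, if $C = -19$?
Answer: $\frac{160}{703519} \approx 0.00022743$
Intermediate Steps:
$x = - \frac{1}{160}$ ($x = \frac{1}{-160} = - \frac{1}{160} \approx -0.00625$)
$\frac{1}{K{\left(x,C \right)} + 4397} = \frac{1}{- \frac{1}{160} + 4397} = \frac{1}{\frac{703519}{160}} = \frac{160}{703519}$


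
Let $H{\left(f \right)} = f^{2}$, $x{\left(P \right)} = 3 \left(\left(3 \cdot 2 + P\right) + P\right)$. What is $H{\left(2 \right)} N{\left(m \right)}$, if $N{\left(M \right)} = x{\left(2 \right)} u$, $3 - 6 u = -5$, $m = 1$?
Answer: $160$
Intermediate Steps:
$u = \frac{4}{3}$ ($u = \frac{1}{2} - - \frac{5}{6} = \frac{1}{2} + \frac{5}{6} = \frac{4}{3} \approx 1.3333$)
$x{\left(P \right)} = 18 + 6 P$ ($x{\left(P \right)} = 3 \left(\left(6 + P\right) + P\right) = 3 \left(6 + 2 P\right) = 18 + 6 P$)
$N{\left(M \right)} = 40$ ($N{\left(M \right)} = \left(18 + 6 \cdot 2\right) \frac{4}{3} = \left(18 + 12\right) \frac{4}{3} = 30 \cdot \frac{4}{3} = 40$)
$H{\left(2 \right)} N{\left(m \right)} = 2^{2} \cdot 40 = 4 \cdot 40 = 160$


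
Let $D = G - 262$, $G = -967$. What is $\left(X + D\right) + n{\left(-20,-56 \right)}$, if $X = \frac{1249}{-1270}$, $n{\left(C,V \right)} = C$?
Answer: $- \frac{1587479}{1270} \approx -1250.0$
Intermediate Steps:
$D = -1229$ ($D = -967 - 262 = -1229$)
$X = - \frac{1249}{1270}$ ($X = 1249 \left(- \frac{1}{1270}\right) = - \frac{1249}{1270} \approx -0.98346$)
$\left(X + D\right) + n{\left(-20,-56 \right)} = \left(- \frac{1249}{1270} - 1229\right) - 20 = - \frac{1562079}{1270} - 20 = - \frac{1587479}{1270}$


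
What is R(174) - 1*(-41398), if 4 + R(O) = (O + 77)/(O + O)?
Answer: 14405363/348 ≈ 41395.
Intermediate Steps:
R(O) = -4 + (77 + O)/(2*O) (R(O) = -4 + (O + 77)/(O + O) = -4 + (77 + O)/((2*O)) = -4 + (77 + O)*(1/(2*O)) = -4 + (77 + O)/(2*O))
R(174) - 1*(-41398) = (7/2)*(11 - 1*174)/174 - 1*(-41398) = (7/2)*(1/174)*(11 - 174) + 41398 = (7/2)*(1/174)*(-163) + 41398 = -1141/348 + 41398 = 14405363/348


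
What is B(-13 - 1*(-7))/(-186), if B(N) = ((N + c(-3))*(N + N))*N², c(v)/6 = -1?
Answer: -864/31 ≈ -27.871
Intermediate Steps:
c(v) = -6 (c(v) = 6*(-1) = -6)
B(N) = 2*N³*(-6 + N) (B(N) = ((N - 6)*(N + N))*N² = ((-6 + N)*(2*N))*N² = (2*N*(-6 + N))*N² = 2*N³*(-6 + N))
B(-13 - 1*(-7))/(-186) = (2*(-13 - 1*(-7))³*(-6 + (-13 - 1*(-7))))/(-186) = (2*(-13 + 7)³*(-6 + (-13 + 7)))*(-1/186) = (2*(-6)³*(-6 - 6))*(-1/186) = (2*(-216)*(-12))*(-1/186) = 5184*(-1/186) = -864/31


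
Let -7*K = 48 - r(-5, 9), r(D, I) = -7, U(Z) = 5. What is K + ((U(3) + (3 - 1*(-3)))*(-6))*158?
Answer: -73051/7 ≈ -10436.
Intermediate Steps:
K = -55/7 (K = -(48 - 1*(-7))/7 = -(48 + 7)/7 = -⅐*55 = -55/7 ≈ -7.8571)
K + ((U(3) + (3 - 1*(-3)))*(-6))*158 = -55/7 + ((5 + (3 - 1*(-3)))*(-6))*158 = -55/7 + ((5 + (3 + 3))*(-6))*158 = -55/7 + ((5 + 6)*(-6))*158 = -55/7 + (11*(-6))*158 = -55/7 - 66*158 = -55/7 - 10428 = -73051/7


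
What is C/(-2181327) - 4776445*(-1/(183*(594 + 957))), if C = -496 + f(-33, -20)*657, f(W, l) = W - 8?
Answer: 3475591611068/206377528797 ≈ 16.841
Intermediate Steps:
f(W, l) = -8 + W
C = -27433 (C = -496 + (-8 - 33)*657 = -496 - 41*657 = -496 - 26937 = -27433)
C/(-2181327) - 4776445*(-1/(183*(594 + 957))) = -27433/(-2181327) - 4776445*(-1/(183*(594 + 957))) = -27433*(-1/2181327) - 4776445/((-183*1551)) = 27433/2181327 - 4776445/(-283833) = 27433/2181327 - 4776445*(-1/283833) = 27433/2181327 + 4776445/283833 = 3475591611068/206377528797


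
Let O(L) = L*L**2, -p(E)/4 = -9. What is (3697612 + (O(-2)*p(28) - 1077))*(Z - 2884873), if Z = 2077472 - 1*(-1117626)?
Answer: 1146668225575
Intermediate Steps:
p(E) = 36 (p(E) = -4*(-9) = 36)
Z = 3195098 (Z = 2077472 + 1117626 = 3195098)
O(L) = L**3
(3697612 + (O(-2)*p(28) - 1077))*(Z - 2884873) = (3697612 + ((-2)**3*36 - 1077))*(3195098 - 2884873) = (3697612 + (-8*36 - 1077))*310225 = (3697612 + (-288 - 1077))*310225 = (3697612 - 1365)*310225 = 3696247*310225 = 1146668225575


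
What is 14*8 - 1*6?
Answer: 106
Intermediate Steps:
14*8 - 1*6 = 112 - 6 = 106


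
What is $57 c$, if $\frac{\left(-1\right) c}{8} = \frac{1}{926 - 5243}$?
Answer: $\frac{152}{1439} \approx 0.10563$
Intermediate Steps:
$c = \frac{8}{4317}$ ($c = - \frac{8}{926 - 5243} = - \frac{8}{-4317} = \left(-8\right) \left(- \frac{1}{4317}\right) = \frac{8}{4317} \approx 0.0018531$)
$57 c = 57 \cdot \frac{8}{4317} = \frac{152}{1439}$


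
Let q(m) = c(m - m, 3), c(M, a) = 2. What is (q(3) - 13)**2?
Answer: 121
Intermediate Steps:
q(m) = 2
(q(3) - 13)**2 = (2 - 13)**2 = (-11)**2 = 121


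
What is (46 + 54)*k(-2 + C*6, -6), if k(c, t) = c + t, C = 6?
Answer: 2800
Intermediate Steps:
(46 + 54)*k(-2 + C*6, -6) = (46 + 54)*((-2 + 6*6) - 6) = 100*((-2 + 36) - 6) = 100*(34 - 6) = 100*28 = 2800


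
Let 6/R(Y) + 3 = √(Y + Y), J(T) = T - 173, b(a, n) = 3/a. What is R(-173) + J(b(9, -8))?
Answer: -183944/1065 - 6*I*√346/355 ≈ -172.72 - 0.31438*I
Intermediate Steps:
J(T) = -173 + T
R(Y) = 6/(-3 + √2*√Y) (R(Y) = 6/(-3 + √(Y + Y)) = 6/(-3 + √(2*Y)) = 6/(-3 + √2*√Y))
R(-173) + J(b(9, -8)) = 6/(-3 + √2*√(-173)) + (-173 + 3/9) = 6/(-3 + √2*(I*√173)) + (-173 + 3*(⅑)) = 6/(-3 + I*√346) + (-173 + ⅓) = 6/(-3 + I*√346) - 518/3 = -518/3 + 6/(-3 + I*√346)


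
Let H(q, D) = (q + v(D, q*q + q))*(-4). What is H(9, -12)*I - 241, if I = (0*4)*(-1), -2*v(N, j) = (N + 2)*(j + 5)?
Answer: -241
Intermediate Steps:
v(N, j) = -(2 + N)*(5 + j)/2 (v(N, j) = -(N + 2)*(j + 5)/2 = -(2 + N)*(5 + j)/2)
I = 0 (I = 0*(-1) = 0)
H(q, D) = 20 + 4*q**2 + 10*D + 2*D*(q + q**2) (H(q, D) = (q + (-5 - (q*q + q) - 5*D/2 - D*(q*q + q)/2))*(-4) = (q + (-5 - (q**2 + q) - 5*D/2 - D*(q**2 + q)/2))*(-4) = (q + (-5 - (q + q**2) - 5*D/2 - D*(q + q**2)/2))*(-4) = (q + (-5 + (-q - q**2) - 5*D/2 - D*(q + q**2)/2))*(-4) = (q + (-5 - q - q**2 - 5*D/2 - D*(q + q**2)/2))*(-4) = (-5 - q**2 - 5*D/2 - D*(q + q**2)/2)*(-4) = 20 + 4*q**2 + 10*D + 2*D*(q + q**2))
H(9, -12)*I - 241 = (20 + 4*9**2 + 10*(-12) + 2*(-12)*9 + 2*(-12)*9**2)*0 - 241 = (20 + 4*81 - 120 - 216 + 2*(-12)*81)*0 - 241 = (20 + 324 - 120 - 216 - 1944)*0 - 241 = -1936*0 - 241 = 0 - 241 = -241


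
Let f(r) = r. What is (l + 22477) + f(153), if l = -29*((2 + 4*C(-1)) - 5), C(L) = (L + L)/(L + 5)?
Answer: 22775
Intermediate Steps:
C(L) = 2*L/(5 + L) (C(L) = (2*L)/(5 + L) = 2*L/(5 + L))
l = 145 (l = -29*((2 + 4*(2*(-1)/(5 - 1))) - 5) = -29*((2 + 4*(2*(-1)/4)) - 5) = -29*((2 + 4*(2*(-1)*(1/4))) - 5) = -29*((2 + 4*(-1/2)) - 5) = -29*((2 - 2) - 5) = -29*(0 - 5) = -29*(-5) = 145)
(l + 22477) + f(153) = (145 + 22477) + 153 = 22622 + 153 = 22775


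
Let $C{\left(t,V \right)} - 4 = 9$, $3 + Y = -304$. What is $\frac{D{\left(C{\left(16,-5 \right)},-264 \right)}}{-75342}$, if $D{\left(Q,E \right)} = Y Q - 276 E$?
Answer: $- \frac{68873}{75342} \approx -0.91414$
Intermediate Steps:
$Y = -307$ ($Y = -3 - 304 = -307$)
$C{\left(t,V \right)} = 13$ ($C{\left(t,V \right)} = 4 + 9 = 13$)
$D{\left(Q,E \right)} = - 307 Q - 276 E$
$\frac{D{\left(C{\left(16,-5 \right)},-264 \right)}}{-75342} = \frac{\left(-307\right) 13 - -72864}{-75342} = \left(-3991 + 72864\right) \left(- \frac{1}{75342}\right) = 68873 \left(- \frac{1}{75342}\right) = - \frac{68873}{75342}$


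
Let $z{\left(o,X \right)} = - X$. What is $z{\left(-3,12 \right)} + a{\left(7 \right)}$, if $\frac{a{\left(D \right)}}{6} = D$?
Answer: $30$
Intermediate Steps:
$a{\left(D \right)} = 6 D$
$z{\left(-3,12 \right)} + a{\left(7 \right)} = \left(-1\right) 12 + 6 \cdot 7 = -12 + 42 = 30$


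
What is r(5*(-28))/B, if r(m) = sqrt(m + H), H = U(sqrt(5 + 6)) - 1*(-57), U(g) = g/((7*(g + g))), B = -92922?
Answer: -I*sqrt(1806)/433636 ≈ -9.8002e-5*I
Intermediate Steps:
U(g) = 1/14 (U(g) = g/((7*(2*g))) = g/((14*g)) = g*(1/(14*g)) = 1/14)
H = 799/14 (H = 1/14 - 1*(-57) = 1/14 + 57 = 799/14 ≈ 57.071)
r(m) = sqrt(799/14 + m) (r(m) = sqrt(m + 799/14) = sqrt(799/14 + m))
r(5*(-28))/B = (sqrt(11186 + 196*(5*(-28)))/14)/(-92922) = (sqrt(11186 + 196*(-140))/14)*(-1/92922) = (sqrt(11186 - 27440)/14)*(-1/92922) = (sqrt(-16254)/14)*(-1/92922) = ((3*I*sqrt(1806))/14)*(-1/92922) = (3*I*sqrt(1806)/14)*(-1/92922) = -I*sqrt(1806)/433636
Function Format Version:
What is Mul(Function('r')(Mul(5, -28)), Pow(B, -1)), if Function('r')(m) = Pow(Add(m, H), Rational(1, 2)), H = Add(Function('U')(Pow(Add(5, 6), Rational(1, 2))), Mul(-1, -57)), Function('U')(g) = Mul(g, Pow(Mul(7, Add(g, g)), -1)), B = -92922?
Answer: Mul(Rational(-1, 433636), I, Pow(1806, Rational(1, 2))) ≈ Mul(-9.8002e-5, I)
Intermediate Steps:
Function('U')(g) = Rational(1, 14) (Function('U')(g) = Mul(g, Pow(Mul(7, Mul(2, g)), -1)) = Mul(g, Pow(Mul(14, g), -1)) = Mul(g, Mul(Rational(1, 14), Pow(g, -1))) = Rational(1, 14))
H = Rational(799, 14) (H = Add(Rational(1, 14), Mul(-1, -57)) = Add(Rational(1, 14), 57) = Rational(799, 14) ≈ 57.071)
Function('r')(m) = Pow(Add(Rational(799, 14), m), Rational(1, 2)) (Function('r')(m) = Pow(Add(m, Rational(799, 14)), Rational(1, 2)) = Pow(Add(Rational(799, 14), m), Rational(1, 2)))
Mul(Function('r')(Mul(5, -28)), Pow(B, -1)) = Mul(Mul(Rational(1, 14), Pow(Add(11186, Mul(196, Mul(5, -28))), Rational(1, 2))), Pow(-92922, -1)) = Mul(Mul(Rational(1, 14), Pow(Add(11186, Mul(196, -140)), Rational(1, 2))), Rational(-1, 92922)) = Mul(Mul(Rational(1, 14), Pow(Add(11186, -27440), Rational(1, 2))), Rational(-1, 92922)) = Mul(Mul(Rational(1, 14), Pow(-16254, Rational(1, 2))), Rational(-1, 92922)) = Mul(Mul(Rational(1, 14), Mul(3, I, Pow(1806, Rational(1, 2)))), Rational(-1, 92922)) = Mul(Mul(Rational(3, 14), I, Pow(1806, Rational(1, 2))), Rational(-1, 92922)) = Mul(Rational(-1, 433636), I, Pow(1806, Rational(1, 2)))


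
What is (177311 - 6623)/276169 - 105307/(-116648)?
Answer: 48992942707/32214561512 ≈ 1.5208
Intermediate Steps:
(177311 - 6623)/276169 - 105307/(-116648) = 170688*(1/276169) - 105307*(-1/116648) = 170688/276169 + 105307/116648 = 48992942707/32214561512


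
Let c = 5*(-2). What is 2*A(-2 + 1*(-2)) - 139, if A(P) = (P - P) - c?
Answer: -119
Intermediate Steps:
c = -10
A(P) = 10 (A(P) = (P - P) - 1*(-10) = 0 + 10 = 10)
2*A(-2 + 1*(-2)) - 139 = 2*10 - 139 = 20 - 139 = -119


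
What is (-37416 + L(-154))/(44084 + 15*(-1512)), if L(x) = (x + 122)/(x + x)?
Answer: -720256/412027 ≈ -1.7481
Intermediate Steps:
L(x) = (122 + x)/(2*x) (L(x) = (122 + x)/((2*x)) = (122 + x)*(1/(2*x)) = (122 + x)/(2*x))
(-37416 + L(-154))/(44084 + 15*(-1512)) = (-37416 + (½)*(122 - 154)/(-154))/(44084 + 15*(-1512)) = (-37416 + (½)*(-1/154)*(-32))/(44084 - 22680) = (-37416 + 8/77)/21404 = -2881024/77*1/21404 = -720256/412027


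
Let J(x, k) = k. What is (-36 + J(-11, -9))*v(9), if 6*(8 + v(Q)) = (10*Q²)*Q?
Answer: -54315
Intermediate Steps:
v(Q) = -8 + 5*Q³/3 (v(Q) = -8 + ((10*Q²)*Q)/6 = -8 + (10*Q³)/6 = -8 + 5*Q³/3)
(-36 + J(-11, -9))*v(9) = (-36 - 9)*(-8 + (5/3)*9³) = -45*(-8 + (5/3)*729) = -45*(-8 + 1215) = -45*1207 = -54315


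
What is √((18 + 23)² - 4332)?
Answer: I*√2651 ≈ 51.488*I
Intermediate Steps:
√((18 + 23)² - 4332) = √(41² - 4332) = √(1681 - 4332) = √(-2651) = I*√2651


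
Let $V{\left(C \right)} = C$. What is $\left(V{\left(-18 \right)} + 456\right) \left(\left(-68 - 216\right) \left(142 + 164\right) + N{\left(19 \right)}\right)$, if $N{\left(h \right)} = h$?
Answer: $-38055630$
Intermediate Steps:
$\left(V{\left(-18 \right)} + 456\right) \left(\left(-68 - 216\right) \left(142 + 164\right) + N{\left(19 \right)}\right) = \left(-18 + 456\right) \left(\left(-68 - 216\right) \left(142 + 164\right) + 19\right) = 438 \left(\left(-284\right) 306 + 19\right) = 438 \left(-86904 + 19\right) = 438 \left(-86885\right) = -38055630$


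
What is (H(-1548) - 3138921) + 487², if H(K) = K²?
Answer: -505448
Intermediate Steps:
(H(-1548) - 3138921) + 487² = ((-1548)² - 3138921) + 487² = (2396304 - 3138921) + 237169 = -742617 + 237169 = -505448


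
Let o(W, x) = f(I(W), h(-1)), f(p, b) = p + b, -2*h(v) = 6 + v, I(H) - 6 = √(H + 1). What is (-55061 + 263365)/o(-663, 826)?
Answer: 2916256/2697 - 833216*I*√662/2697 ≈ 1081.3 - 7948.9*I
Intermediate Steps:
I(H) = 6 + √(1 + H) (I(H) = 6 + √(H + 1) = 6 + √(1 + H))
h(v) = -3 - v/2 (h(v) = -(6 + v)/2 = -3 - v/2)
f(p, b) = b + p
o(W, x) = 7/2 + √(1 + W) (o(W, x) = (-3 - ½*(-1)) + (6 + √(1 + W)) = (-3 + ½) + (6 + √(1 + W)) = -5/2 + (6 + √(1 + W)) = 7/2 + √(1 + W))
(-55061 + 263365)/o(-663, 826) = (-55061 + 263365)/(7/2 + √(1 - 663)) = 208304/(7/2 + √(-662)) = 208304/(7/2 + I*√662)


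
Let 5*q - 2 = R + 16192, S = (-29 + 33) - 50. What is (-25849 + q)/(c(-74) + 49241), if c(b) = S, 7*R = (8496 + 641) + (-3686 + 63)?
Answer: -785843/1721825 ≈ -0.45640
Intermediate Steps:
S = -46 (S = 4 - 50 = -46)
R = 5514/7 (R = ((8496 + 641) + (-3686 + 63))/7 = (9137 - 3623)/7 = (⅐)*5514 = 5514/7 ≈ 787.71)
c(b) = -46
q = 118872/35 (q = ⅖ + (5514/7 + 16192)/5 = ⅖ + (⅕)*(118858/7) = ⅖ + 118858/35 = 118872/35 ≈ 3396.3)
(-25849 + q)/(c(-74) + 49241) = (-25849 + 118872/35)/(-46 + 49241) = -785843/35/49195 = -785843/35*1/49195 = -785843/1721825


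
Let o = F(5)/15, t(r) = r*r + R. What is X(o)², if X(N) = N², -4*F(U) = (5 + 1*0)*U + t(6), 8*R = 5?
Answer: 59072816401/53084160000 ≈ 1.1128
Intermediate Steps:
R = 5/8 (R = (⅛)*5 = 5/8 ≈ 0.62500)
t(r) = 5/8 + r² (t(r) = r*r + 5/8 = r² + 5/8 = 5/8 + r²)
F(U) = -293/32 - 5*U/4 (F(U) = -((5 + 1*0)*U + (5/8 + 6²))/4 = -((5 + 0)*U + (5/8 + 36))/4 = -(5*U + 293/8)/4 = -(293/8 + 5*U)/4 = -293/32 - 5*U/4)
o = -493/480 (o = (-293/32 - 5/4*5)/15 = (-293/32 - 25/4)*(1/15) = -493/32*1/15 = -493/480 ≈ -1.0271)
X(o)² = ((-493/480)²)² = (243049/230400)² = 59072816401/53084160000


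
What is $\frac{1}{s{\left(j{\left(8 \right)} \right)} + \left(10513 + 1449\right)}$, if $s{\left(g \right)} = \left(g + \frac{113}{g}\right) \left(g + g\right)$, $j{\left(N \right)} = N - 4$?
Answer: $\frac{1}{12220} \approx 8.1833 \cdot 10^{-5}$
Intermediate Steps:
$j{\left(N \right)} = -4 + N$ ($j{\left(N \right)} = N - 4 = -4 + N$)
$s{\left(g \right)} = 2 g \left(g + \frac{113}{g}\right)$ ($s{\left(g \right)} = \left(g + \frac{113}{g}\right) 2 g = 2 g \left(g + \frac{113}{g}\right)$)
$\frac{1}{s{\left(j{\left(8 \right)} \right)} + \left(10513 + 1449\right)} = \frac{1}{\left(226 + 2 \left(-4 + 8\right)^{2}\right) + \left(10513 + 1449\right)} = \frac{1}{\left(226 + 2 \cdot 4^{2}\right) + 11962} = \frac{1}{\left(226 + 2 \cdot 16\right) + 11962} = \frac{1}{\left(226 + 32\right) + 11962} = \frac{1}{258 + 11962} = \frac{1}{12220}$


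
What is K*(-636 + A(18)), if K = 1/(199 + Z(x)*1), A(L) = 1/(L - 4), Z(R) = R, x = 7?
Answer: -8903/2884 ≈ -3.0870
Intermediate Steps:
A(L) = 1/(-4 + L)
K = 1/206 (K = 1/(199 + 7*1) = 1/(199 + 7) = 1/206 ≈ 0.0048544)
K*(-636 + A(18)) = (-636 + 1/(-4 + 18))/206 = (-636 + 1/14)/206 = (1/206)*(-8903/14) = -8903/2884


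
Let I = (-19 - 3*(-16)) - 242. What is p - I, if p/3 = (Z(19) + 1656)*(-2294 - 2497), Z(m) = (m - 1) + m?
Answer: -24333276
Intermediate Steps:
Z(m) = -1 + 2*m (Z(m) = (-1 + m) + m = -1 + 2*m)
p = -24333489 (p = 3*(((-1 + 2*19) + 1656)*(-2294 - 2497)) = 3*(((-1 + 38) + 1656)*(-4791)) = 3*((37 + 1656)*(-4791)) = 3*(1693*(-4791)) = 3*(-8111163) = -24333489)
I = -213 (I = (-19 + 48) - 242 = 29 - 242 = -213)
p - I = -24333489 - 1*(-213) = -24333489 + 213 = -24333276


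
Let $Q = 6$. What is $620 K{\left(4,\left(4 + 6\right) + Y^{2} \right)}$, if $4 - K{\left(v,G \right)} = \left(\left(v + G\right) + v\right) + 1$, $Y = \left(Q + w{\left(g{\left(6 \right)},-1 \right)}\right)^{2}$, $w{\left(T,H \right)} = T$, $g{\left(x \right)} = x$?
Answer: $-12865620$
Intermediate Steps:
$Y = 144$ ($Y = \left(6 + 6\right)^{2} = 12^{2} = 144$)
$K{\left(v,G \right)} = 3 - G - 2 v$ ($K{\left(v,G \right)} = 4 - \left(\left(\left(v + G\right) + v\right) + 1\right) = 4 - \left(\left(\left(G + v\right) + v\right) + 1\right) = 4 - \left(\left(G + 2 v\right) + 1\right) = 4 - \left(1 + G + 2 v\right) = 3 - G - 2 v$)
$620 K{\left(4,\left(4 + 6\right) + Y^{2} \right)} = 620 \left(3 - \left(\left(4 + 6\right) + 144^{2}\right) - 8\right) = 620 \left(3 - \left(10 + 20736\right) - 8\right) = 620 \left(3 - 20746 - 8\right) = 620 \left(-20751\right) = -12865620$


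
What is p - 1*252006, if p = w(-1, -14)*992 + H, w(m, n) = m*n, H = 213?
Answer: -237905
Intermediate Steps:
p = 14101 (p = -1*(-14)*992 + 213 = 14*992 + 213 = 13888 + 213 = 14101)
p - 1*252006 = 14101 - 1*252006 = 14101 - 252006 = -237905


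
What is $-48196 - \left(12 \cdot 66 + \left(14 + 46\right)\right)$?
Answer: $-49048$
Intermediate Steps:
$-48196 - \left(12 \cdot 66 + \left(14 + 46\right)\right) = -48196 - \left(792 + 60\right) = -48196 - 852 = -49048$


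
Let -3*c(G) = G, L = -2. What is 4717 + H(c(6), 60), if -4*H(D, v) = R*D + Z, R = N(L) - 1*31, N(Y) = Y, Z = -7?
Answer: 18809/4 ≈ 4702.3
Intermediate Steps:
c(G) = -G/3
R = -33 (R = -2 - 1*31 = -2 - 31 = -33)
H(D, v) = 7/4 + 33*D/4 (H(D, v) = -(-33*D - 7)/4 = -(-7 - 33*D)/4 = 7/4 + 33*D/4)
4717 + H(c(6), 60) = 4717 + (7/4 + 33*(-1/3*6)/4) = 4717 + (7/4 + (33/4)*(-2)) = 4717 + (7/4 - 33/2) = 4717 - 59/4 = 18809/4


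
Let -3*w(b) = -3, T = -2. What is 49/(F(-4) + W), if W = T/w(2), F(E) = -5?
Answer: -7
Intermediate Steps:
w(b) = 1 (w(b) = -⅓*(-3) = 1)
W = -2 (W = -2/1 = -2*1 = -2)
49/(F(-4) + W) = 49/(-5 - 2) = 49/(-7) = 49*(-⅐) = -7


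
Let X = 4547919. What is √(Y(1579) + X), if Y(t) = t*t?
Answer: 2*√1760290 ≈ 2653.5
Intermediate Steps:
Y(t) = t²
√(Y(1579) + X) = √(1579² + 4547919) = √(2493241 + 4547919) = √7041160 = 2*√1760290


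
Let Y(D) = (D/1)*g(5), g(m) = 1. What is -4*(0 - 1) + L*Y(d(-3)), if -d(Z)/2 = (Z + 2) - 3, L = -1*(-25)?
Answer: 204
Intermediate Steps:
L = 25
d(Z) = 2 - 2*Z (d(Z) = -2*((Z + 2) - 3) = -2*((2 + Z) - 3) = -2*(-1 + Z) = 2 - 2*Z)
Y(D) = D (Y(D) = (D/1)*1 = (D*1)*1 = D*1 = D)
-4*(0 - 1) + L*Y(d(-3)) = -4*(0 - 1) + 25*(2 - 2*(-3)) = -4*(-1) + 25*(2 + 6) = 4 + 25*8 = 4 + 200 = 204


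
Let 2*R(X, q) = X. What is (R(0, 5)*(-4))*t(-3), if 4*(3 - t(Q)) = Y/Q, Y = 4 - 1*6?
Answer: 0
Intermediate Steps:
R(X, q) = X/2
Y = -2 (Y = 4 - 6 = -2)
t(Q) = 3 + 1/(2*Q) (t(Q) = 3 - (-1)/(2*Q) = 3 + 1/(2*Q))
(R(0, 5)*(-4))*t(-3) = (((½)*0)*(-4))*(3 + (½)/(-3)) = (0*(-4))*(3 + (½)*(-⅓)) = 0*(3 - ⅙) = 0*(17/6) = 0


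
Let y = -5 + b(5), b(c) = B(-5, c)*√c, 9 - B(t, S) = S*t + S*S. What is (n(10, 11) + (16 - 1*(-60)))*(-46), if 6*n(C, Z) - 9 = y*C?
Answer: -9545/3 - 690*√5 ≈ -4724.6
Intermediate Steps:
B(t, S) = 9 - S² - S*t (B(t, S) = 9 - (S*t + S*S) = 9 - (S*t + S²) = 9 - (S² + S*t) = 9 + (-S² - S*t) = 9 - S² - S*t)
b(c) = √c*(9 - c² + 5*c) (b(c) = (9 - c² - 1*c*(-5))*√c = (9 - c² + 5*c)*√c = √c*(9 - c² + 5*c))
y = -5 + 9*√5 (y = -5 + √5*(9 - 1*5² + 5*5) = -5 + √5*(9 - 1*25 + 25) = -5 + √5*(9 - 25 + 25) = -5 + √5*9 = -5 + 9*√5 ≈ 15.125)
n(C, Z) = 3/2 + C*(-5 + 9*√5)/6 (n(C, Z) = 3/2 + ((-5 + 9*√5)*C)/6 = 3/2 + (C*(-5 + 9*√5))/6 = 3/2 + C*(-5 + 9*√5)/6)
(n(10, 11) + (16 - 1*(-60)))*(-46) = ((3/2 - ⅙*10*(5 - 9*√5)) + (16 - 1*(-60)))*(-46) = ((3/2 + (-25/3 + 15*√5)) + (16 + 60))*(-46) = ((-41/6 + 15*√5) + 76)*(-46) = (415/6 + 15*√5)*(-46) = -9545/3 - 690*√5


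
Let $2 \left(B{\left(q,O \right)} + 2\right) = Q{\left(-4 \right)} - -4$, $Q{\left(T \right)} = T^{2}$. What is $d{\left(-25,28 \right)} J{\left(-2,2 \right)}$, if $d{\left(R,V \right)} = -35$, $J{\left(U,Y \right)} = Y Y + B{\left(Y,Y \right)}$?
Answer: $-420$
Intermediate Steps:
$B{\left(q,O \right)} = 8$ ($B{\left(q,O \right)} = -2 + \frac{\left(-4\right)^{2} - -4}{2} = -2 + \frac{16 + 4}{2} = -2 + \frac{1}{2} \cdot 20 = -2 + 10 = 8$)
$J{\left(U,Y \right)} = 8 + Y^{2}$ ($J{\left(U,Y \right)} = Y Y + 8 = Y^{2} + 8 = 8 + Y^{2}$)
$d{\left(-25,28 \right)} J{\left(-2,2 \right)} = - 35 \left(8 + 2^{2}\right) = - 35 \left(8 + 4\right) = \left(-35\right) 12 = -420$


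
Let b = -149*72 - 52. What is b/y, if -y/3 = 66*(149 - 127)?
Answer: 245/99 ≈ 2.4747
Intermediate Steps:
y = -4356 (y = -198*(149 - 127) = -198*22 = -3*1452 = -4356)
b = -10780 (b = -10728 - 52 = -10780)
b/y = -10780/(-4356) = -10780*(-1/4356) = 245/99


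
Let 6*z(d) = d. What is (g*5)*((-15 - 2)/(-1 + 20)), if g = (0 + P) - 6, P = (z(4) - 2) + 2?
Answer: 1360/57 ≈ 23.860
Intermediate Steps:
z(d) = d/6
P = ⅔ (P = ((⅙)*4 - 2) + 2 = (⅔ - 2) + 2 = -4/3 + 2 = ⅔ ≈ 0.66667)
g = -16/3 (g = (0 + ⅔) - 6 = ⅔ - 6 = -16/3 ≈ -5.3333)
(g*5)*((-15 - 2)/(-1 + 20)) = (-16/3*5)*((-15 - 2)/(-1 + 20)) = -(-1360)/(3*19) = -80/3*(-17/19) = 1360/57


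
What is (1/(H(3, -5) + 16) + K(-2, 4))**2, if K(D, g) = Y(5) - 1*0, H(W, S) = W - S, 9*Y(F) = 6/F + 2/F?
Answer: 6241/129600 ≈ 0.048156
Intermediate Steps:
Y(F) = 8/(9*F) (Y(F) = (6/F + 2/F)/9 = (8/F)/9 = 8/(9*F))
K(D, g) = 8/45 (K(D, g) = (8/9)/5 - 1*0 = (8/9)*(1/5) + 0 = 8/45 + 0 = 8/45)
(1/(H(3, -5) + 16) + K(-2, 4))**2 = (1/((3 - 1*(-5)) + 16) + 8/45)**2 = (1/((3 + 5) + 16) + 8/45)**2 = (1/(8 + 16) + 8/45)**2 = (1/24 + 8/45)**2 = (79/360)**2 = 6241/129600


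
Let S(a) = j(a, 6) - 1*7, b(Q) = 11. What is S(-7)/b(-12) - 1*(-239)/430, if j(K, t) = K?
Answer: -3391/4730 ≈ -0.71691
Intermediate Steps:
S(a) = -7 + a (S(a) = a - 1*7 = a - 7 = -7 + a)
S(-7)/b(-12) - 1*(-239)/430 = (-7 - 7)/11 - 1*(-239)/430 = -14*1/11 + 239*(1/430) = -14/11 + 239/430 = -3391/4730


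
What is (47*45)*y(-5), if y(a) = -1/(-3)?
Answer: 705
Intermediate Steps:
y(a) = 1/3 (y(a) = -1*(-1/3) = 1/3)
(47*45)*y(-5) = (47*45)*(1/3) = 2115*(1/3) = 705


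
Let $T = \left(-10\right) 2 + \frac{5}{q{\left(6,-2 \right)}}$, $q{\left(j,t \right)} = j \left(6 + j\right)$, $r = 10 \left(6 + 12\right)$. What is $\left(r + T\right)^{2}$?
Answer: $\frac{132825625}{5184} \approx 25622.0$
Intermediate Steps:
$r = 180$ ($r = 10 \cdot 18 = 180$)
$T = - \frac{1435}{72}$ ($T = \left(-10\right) 2 + \frac{5}{6 \left(6 + 6\right)} = -20 + \frac{5}{6 \cdot 12} = -20 + \frac{5}{72} = - \frac{1435}{72} \approx -19.931$)
$\left(r + T\right)^{2} = \left(180 - \frac{1435}{72}\right)^{2} = \left(\frac{11525}{72}\right)^{2} = \frac{132825625}{5184}$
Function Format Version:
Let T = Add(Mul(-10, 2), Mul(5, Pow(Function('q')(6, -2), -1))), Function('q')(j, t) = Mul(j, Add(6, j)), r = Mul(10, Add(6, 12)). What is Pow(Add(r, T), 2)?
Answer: Rational(132825625, 5184) ≈ 25622.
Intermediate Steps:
r = 180 (r = Mul(10, 18) = 180)
T = Rational(-1435, 72) (T = Add(Mul(-10, 2), Mul(5, Pow(Mul(6, Add(6, 6)), -1))) = Add(-20, Mul(5, Pow(Mul(6, 12), -1))) = Add(-20, Mul(5, Pow(72, -1))) = Add(-20, Mul(5, Rational(1, 72))) = Add(-20, Rational(5, 72)) = Rational(-1435, 72) ≈ -19.931)
Pow(Add(r, T), 2) = Pow(Add(180, Rational(-1435, 72)), 2) = Pow(Rational(11525, 72), 2) = Rational(132825625, 5184)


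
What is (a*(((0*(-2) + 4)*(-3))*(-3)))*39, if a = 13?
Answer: 18252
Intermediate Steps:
(a*(((0*(-2) + 4)*(-3))*(-3)))*39 = (13*(((0*(-2) + 4)*(-3))*(-3)))*39 = (13*(((0 + 4)*(-3))*(-3)))*39 = (13*((4*(-3))*(-3)))*39 = (13*(-12*(-3)))*39 = (13*36)*39 = 468*39 = 18252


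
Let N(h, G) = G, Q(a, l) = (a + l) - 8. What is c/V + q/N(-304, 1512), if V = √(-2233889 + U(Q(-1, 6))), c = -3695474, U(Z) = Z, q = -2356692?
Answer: -196391/126 + 1847737*I*√558473/558473 ≈ -1558.7 + 2472.5*I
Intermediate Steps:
Q(a, l) = -8 + a + l
V = 2*I*√558473 (V = √(-2233889 + (-8 - 1 + 6)) = √(-2233889 - 3) = √(-2233892) = 2*I*√558473 ≈ 1494.6*I)
c/V + q/N(-304, 1512) = -3695474*(-I*√558473/1116946) - 2356692/1512 = -(-1847737)*I*√558473/558473 - 2356692*1/1512 = 1847737*I*√558473/558473 - 196391/126 = -196391/126 + 1847737*I*√558473/558473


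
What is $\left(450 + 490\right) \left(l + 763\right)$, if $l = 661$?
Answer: $1338560$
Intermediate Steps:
$\left(450 + 490\right) \left(l + 763\right) = \left(450 + 490\right) \left(661 + 763\right) = 940 \cdot 1424 = 1338560$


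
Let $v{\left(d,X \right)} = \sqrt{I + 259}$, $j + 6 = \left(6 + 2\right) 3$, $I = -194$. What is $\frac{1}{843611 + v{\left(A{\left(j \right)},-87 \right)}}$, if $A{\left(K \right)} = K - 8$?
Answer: $\frac{843611}{711679519256} - \frac{\sqrt{65}}{711679519256} \approx 1.1854 \cdot 10^{-6}$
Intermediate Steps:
$j = 18$ ($j = -6 + \left(6 + 2\right) 3 = -6 + 8 \cdot 3 = -6 + 24 = 18$)
$A{\left(K \right)} = -8 + K$ ($A{\left(K \right)} = K - 8 = -8 + K$)
$v{\left(d,X \right)} = \sqrt{65}$ ($v{\left(d,X \right)} = \sqrt{-194 + 259} = \sqrt{65}$)
$\frac{1}{843611 + v{\left(A{\left(j \right)},-87 \right)}} = \frac{1}{843611 + \sqrt{65}}$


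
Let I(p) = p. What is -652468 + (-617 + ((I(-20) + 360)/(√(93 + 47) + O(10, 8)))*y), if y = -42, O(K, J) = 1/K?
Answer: -9142394115/13999 - 2856000*√35/13999 ≈ -6.5428e+5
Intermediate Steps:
O(K, J) = 1/K
-652468 + (-617 + ((I(-20) + 360)/(√(93 + 47) + O(10, 8)))*y) = -652468 + (-617 + ((-20 + 360)/(√(93 + 47) + 1/10))*(-42)) = -652468 + (-617 + (340/(√140 + ⅒))*(-42)) = -652468 + (-617 + (340/(2*√35 + ⅒))*(-42)) = -652468 + (-617 + (340/(⅒ + 2*√35))*(-42)) = -652468 + (-617 - 14280/(⅒ + 2*√35)) = -653085 - 14280/(⅒ + 2*√35)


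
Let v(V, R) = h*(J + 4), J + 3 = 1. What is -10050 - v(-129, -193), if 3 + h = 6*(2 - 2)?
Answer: -10044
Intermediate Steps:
J = -2 (J = -3 + 1 = -2)
h = -3 (h = -3 + 6*(2 - 2) = -3 + 6*0 = -3 + 0 = -3)
v(V, R) = -6 (v(V, R) = -3*(-2 + 4) = -3*2 = -6)
-10050 - v(-129, -193) = -10050 - 1*(-6) = -10050 + 6 = -10044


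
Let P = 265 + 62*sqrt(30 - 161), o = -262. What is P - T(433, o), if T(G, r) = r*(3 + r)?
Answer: -67593 + 62*I*sqrt(131) ≈ -67593.0 + 709.62*I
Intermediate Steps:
P = 265 + 62*I*sqrt(131) (P = 265 + 62*sqrt(-131) = 265 + 62*(I*sqrt(131)) = 265 + 62*I*sqrt(131) ≈ 265.0 + 709.62*I)
P - T(433, o) = (265 + 62*I*sqrt(131)) - (-262)*(3 - 262) = (265 + 62*I*sqrt(131)) - (-262)*(-259) = (265 + 62*I*sqrt(131)) - 1*67858 = (265 + 62*I*sqrt(131)) - 67858 = -67593 + 62*I*sqrt(131)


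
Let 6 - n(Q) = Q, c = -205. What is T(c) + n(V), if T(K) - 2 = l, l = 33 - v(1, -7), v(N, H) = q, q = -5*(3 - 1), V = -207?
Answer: 258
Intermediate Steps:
q = -10 (q = -5*2 = -10)
n(Q) = 6 - Q
v(N, H) = -10
l = 43 (l = 33 - 1*(-10) = 33 + 10 = 43)
T(K) = 45 (T(K) = 2 + 43 = 45)
T(c) + n(V) = 45 + (6 - 1*(-207)) = 45 + (6 + 207) = 45 + 213 = 258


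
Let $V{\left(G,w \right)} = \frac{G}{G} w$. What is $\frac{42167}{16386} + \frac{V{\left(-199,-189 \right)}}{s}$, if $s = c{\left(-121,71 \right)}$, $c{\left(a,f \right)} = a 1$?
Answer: $\frac{8199161}{1982706} \approx 4.1353$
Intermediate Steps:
$c{\left(a,f \right)} = a$
$V{\left(G,w \right)} = w$ ($V{\left(G,w \right)} = 1 w = w$)
$s = -121$
$\frac{42167}{16386} + \frac{V{\left(-199,-189 \right)}}{s} = \frac{42167}{16386} - \frac{189}{-121} = 42167 \cdot \frac{1}{16386} - - \frac{189}{121} = \frac{42167}{16386} + \frac{189}{121} = \frac{8199161}{1982706}$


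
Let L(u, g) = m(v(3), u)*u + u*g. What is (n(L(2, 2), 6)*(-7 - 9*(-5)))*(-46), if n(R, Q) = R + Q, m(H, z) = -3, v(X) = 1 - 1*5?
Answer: -6992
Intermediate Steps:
v(X) = -4 (v(X) = 1 - 5 = -4)
L(u, g) = -3*u + g*u (L(u, g) = -3*u + u*g = -3*u + g*u)
n(R, Q) = Q + R
(n(L(2, 2), 6)*(-7 - 9*(-5)))*(-46) = ((6 + 2*(-3 + 2))*(-7 - 9*(-5)))*(-46) = ((6 + 2*(-1))*(-7 - 1*(-45)))*(-46) = ((6 - 2)*(-7 + 45))*(-46) = (4*38)*(-46) = 152*(-46) = -6992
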